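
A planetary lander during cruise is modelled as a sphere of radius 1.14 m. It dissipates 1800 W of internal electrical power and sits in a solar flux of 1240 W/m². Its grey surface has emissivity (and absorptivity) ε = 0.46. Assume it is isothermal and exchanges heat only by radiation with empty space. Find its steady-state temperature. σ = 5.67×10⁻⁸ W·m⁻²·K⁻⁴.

At steady state, absorbed solar power + internal power = radiated power.
Absorbed: α·S·A_cross = 0.46·1240·4.083 = 2329 W (cross-section πr²).
Total input = 2329 + 1800 = 4129 W.
Radiated: εσ·A_surf·T⁴ with A_surf = 4πr² = 16.33 m².
T⁴ = 4129/(0.46·5.67×10⁻⁸·16.33) = 9.693×10⁹ K⁴.

T ≈ 314 K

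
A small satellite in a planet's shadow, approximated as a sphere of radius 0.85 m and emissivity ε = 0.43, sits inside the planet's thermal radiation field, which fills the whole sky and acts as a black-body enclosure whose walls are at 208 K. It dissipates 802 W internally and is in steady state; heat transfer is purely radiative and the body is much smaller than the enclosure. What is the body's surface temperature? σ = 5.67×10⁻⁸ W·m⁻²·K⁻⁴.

T ≈ 272 K

For a small grey body in a large enclosure, net radiated power = εσA(T⁴ − T_w⁴).
Steady state: P = εσA(T⁴ − T_w⁴) with A = 4πr² = 9.079 m².
T⁴ = P/(εσA) + T_w⁴ = 802/(0.43·5.67×10⁻⁸·9.079) + (208)⁴
    = 3.623×10⁹ + 1.872×10⁹ = 5.495×10⁹ K⁴.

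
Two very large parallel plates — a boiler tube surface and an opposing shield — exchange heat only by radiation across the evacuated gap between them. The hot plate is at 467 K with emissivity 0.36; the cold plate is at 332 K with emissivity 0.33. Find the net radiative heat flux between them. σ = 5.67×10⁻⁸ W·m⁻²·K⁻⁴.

For two infinite grey parallel plates, q = σ(T₁⁴ − T₂⁴)/(1/ε₁ + 1/ε₂ − 1).
T₁⁴ − T₂⁴ = 4.756×10¹⁰ − 1.215×10¹⁰ = 3.541×10¹⁰ K⁴.
1/ε₁ + 1/ε₂ − 1 = 2.778 + 3.030 − 1 = 4.808.
q = 5.67×10⁻⁸ × 3.541×10¹⁰ / 4.808.

q ≈ 418 W/m²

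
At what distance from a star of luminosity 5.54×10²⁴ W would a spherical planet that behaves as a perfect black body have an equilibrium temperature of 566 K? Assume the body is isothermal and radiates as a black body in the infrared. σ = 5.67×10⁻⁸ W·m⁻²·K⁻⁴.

For an isothermal black-emitting sphere, (1−a)S·πr² = σ·4πr²·T⁴ ⇒ S = 4σT⁴/(1−a).
S = 4·5.67×10⁻⁸·(566)⁴/1.00 = 23280 W/m².
Flux falls as S = L/(4πd²), so d = √(L/(4πS)) = √(5.54×10²⁴/(4π·23280)).

d ≈ 4.35×10⁹ m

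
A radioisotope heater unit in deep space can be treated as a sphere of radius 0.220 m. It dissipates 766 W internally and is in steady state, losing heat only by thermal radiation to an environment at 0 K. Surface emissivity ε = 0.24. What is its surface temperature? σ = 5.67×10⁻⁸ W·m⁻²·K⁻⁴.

Steady state: internal power = radiated power, P = εσA T⁴.
Radiating area A = 4πr² = 0.6082 m².
T⁴ = P/(εσA) = 766/(0.24·5.67×10⁻⁸·0.6082) = 9.255×10¹⁰ K⁴.
T = (9.255×10¹⁰)^(1/4).

T ≈ 552 K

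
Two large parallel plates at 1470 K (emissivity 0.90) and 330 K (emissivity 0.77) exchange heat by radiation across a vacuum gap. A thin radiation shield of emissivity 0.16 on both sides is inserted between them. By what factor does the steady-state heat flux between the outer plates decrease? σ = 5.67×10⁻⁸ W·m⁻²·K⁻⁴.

Without shield: q₀ = σΔ(T⁴)/(1/ε₁+1/ε₂−1) with denominator 1.410.
With shield the two gaps are in series; the resistances add: (1/ε₁+1/ε_s−1)+(1/ε_s+1/ε₂−1) = 6.361+6.549 = 12.91.
Heat-flux ratio q₀/q = 12.91/1.410.

factor ≈ 9.16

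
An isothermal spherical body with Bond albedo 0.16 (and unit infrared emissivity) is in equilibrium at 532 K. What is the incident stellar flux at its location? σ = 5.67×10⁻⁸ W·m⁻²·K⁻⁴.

(1−a)S·πr² = σ·4πr²·T⁴ ⇒ S = 4σT⁴/(1−a).
S = 4·5.67×10⁻⁸·8.010×10¹⁰/0.840.

S ≈ 21600 W/m²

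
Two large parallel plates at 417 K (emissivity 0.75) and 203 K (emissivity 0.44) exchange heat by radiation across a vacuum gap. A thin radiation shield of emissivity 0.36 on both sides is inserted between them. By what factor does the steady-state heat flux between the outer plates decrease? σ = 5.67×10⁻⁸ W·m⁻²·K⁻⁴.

factor ≈ 2.75

Without shield: q₀ = σΔ(T⁴)/(1/ε₁+1/ε₂−1) with denominator 2.606.
With shield the two gaps are in series; the resistances add: (1/ε₁+1/ε_s−1)+(1/ε_s+1/ε₂−1) = 3.111+4.051 = 7.162.
Heat-flux ratio q₀/q = 7.162/2.606.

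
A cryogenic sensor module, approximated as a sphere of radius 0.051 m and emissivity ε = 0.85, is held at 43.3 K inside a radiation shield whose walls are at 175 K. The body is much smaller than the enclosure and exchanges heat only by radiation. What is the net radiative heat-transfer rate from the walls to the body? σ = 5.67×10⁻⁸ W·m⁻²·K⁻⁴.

P_net ≈ 1.47 W

For a small grey body in a large enclosure: P_net = εσA(T_body⁴ − T_wall⁴).
A = 4πr² = 0.03269 m²; T_body⁴ − T_wall⁴ = 3.515×10⁶ − 9.379×10⁸ = -9.344×10⁸ K⁴.
|P_net| = 0.85·5.67×10⁻⁸·0.03269·9.344×10⁸.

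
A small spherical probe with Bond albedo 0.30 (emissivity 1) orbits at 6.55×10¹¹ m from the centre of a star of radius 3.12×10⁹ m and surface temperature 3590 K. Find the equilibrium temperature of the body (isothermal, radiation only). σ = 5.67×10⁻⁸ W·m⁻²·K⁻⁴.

T ≈ 160 K

The star's surface emits σT_*⁴; at distance d the flux is S = σT_*⁴(R_*/d)².
S = 5.67×10⁻⁸·(3590)⁴·(3.12×10⁹/6.55×10¹¹)² = 213.7 W/m².
For an isothermal sphere T⁴ = (1−a)S/(4σ) = 6.595×10⁸ K⁴.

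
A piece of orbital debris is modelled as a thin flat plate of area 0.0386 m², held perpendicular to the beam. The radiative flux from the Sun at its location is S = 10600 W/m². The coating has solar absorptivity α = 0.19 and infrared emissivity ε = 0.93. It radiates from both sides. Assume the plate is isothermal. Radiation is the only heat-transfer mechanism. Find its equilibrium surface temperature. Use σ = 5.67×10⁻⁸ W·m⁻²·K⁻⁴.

T ≈ 372 K

At equilibrium, absorbed power = emitted power.
Absorbing cross-section = A = 0.03860 m²; emitting surface = 2A = 0.07720 m² (ratio 2).
αS·A_cross = εσ·A_surf·T⁴  ⇒  T⁴ = αS/(ε·2σ).
T⁴ = 0.190·10600/(0.93·2·5.67×10⁻⁸) = 1.910×10¹⁰ K⁴.
T = (1.910×10¹⁰)^(1/4).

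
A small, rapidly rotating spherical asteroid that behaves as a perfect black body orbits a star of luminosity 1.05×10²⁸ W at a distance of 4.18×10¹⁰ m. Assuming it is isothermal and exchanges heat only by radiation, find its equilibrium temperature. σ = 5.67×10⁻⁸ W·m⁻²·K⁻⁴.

First find the stellar flux at distance d: S = L/(4πd²) = 1.05×10²⁸/(4π·(4.18×10¹⁰)²) = 4.782×10⁵ W/m².
For an isothermal sphere, absorbed (1−a)S·πr² = emitted σ·4πr²·T⁴, so T⁴ = (1−a)S/(4σ).
T⁴ = 1.00·4.782×10⁵/(4·5.67×10⁻⁸) = 2.109×10¹² K⁴.

T ≈ 1210 K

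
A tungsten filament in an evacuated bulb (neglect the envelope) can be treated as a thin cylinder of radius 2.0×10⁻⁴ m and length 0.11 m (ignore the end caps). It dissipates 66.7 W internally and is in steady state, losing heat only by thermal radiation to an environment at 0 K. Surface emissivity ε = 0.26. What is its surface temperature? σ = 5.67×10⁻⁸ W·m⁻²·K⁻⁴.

Steady state: internal power = radiated power, P = εσA T⁴.
Radiating area A = 2πrL = 1.382×10⁻⁴ m².
T⁴ = P/(εσA) = 66.7/(0.26·5.67×10⁻⁸·1.382×10⁻⁴) = 3.273×10¹³ K⁴.
T = (3.273×10¹³)^(1/4).

T ≈ 2390 K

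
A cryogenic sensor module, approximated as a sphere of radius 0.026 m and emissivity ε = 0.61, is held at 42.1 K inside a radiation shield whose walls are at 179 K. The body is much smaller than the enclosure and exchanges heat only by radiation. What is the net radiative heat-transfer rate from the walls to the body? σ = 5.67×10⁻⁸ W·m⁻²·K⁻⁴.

For a small grey body in a large enclosure: P_net = εσA(T_body⁴ − T_wall⁴).
A = 4πr² = 0.008495 m²; T_body⁴ − T_wall⁴ = 3.141×10⁶ − 1.027×10⁹ = -1.023×10⁹ K⁴.
|P_net| = 0.61·5.67×10⁻⁸·0.008495·1.023×10⁹.

P_net ≈ 0.301 W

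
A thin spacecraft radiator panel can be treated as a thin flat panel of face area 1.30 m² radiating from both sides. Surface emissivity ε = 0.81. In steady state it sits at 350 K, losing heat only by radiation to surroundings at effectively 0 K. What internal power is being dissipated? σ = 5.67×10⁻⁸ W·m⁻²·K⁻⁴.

P ≈ 1790 W

Steady state: P = εσA T⁴.
A = 2·1.30 = 2.600 m²; T⁴ = (350)⁴ = 1.501×10¹⁰ K⁴.
P = 0.81 × 5.67×10⁻⁸ × 2.600 × 1.501×10¹⁰.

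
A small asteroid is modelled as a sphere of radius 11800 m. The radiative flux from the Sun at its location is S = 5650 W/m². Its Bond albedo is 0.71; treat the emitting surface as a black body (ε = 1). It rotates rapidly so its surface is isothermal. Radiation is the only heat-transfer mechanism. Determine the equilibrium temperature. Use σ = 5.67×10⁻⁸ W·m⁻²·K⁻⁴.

At equilibrium, absorbed power = emitted power.
Absorbing cross-section = πr² = 4.374×10⁸ m²; emitting surface = 4πr² = 1.750×10⁹ m² (ratio 4).
(1−a)S·A_cross = εσ·A_surf·T⁴  ⇒  T⁴ = (1−a)S/(4σ).
T⁴ = 0.290·5650/(4·5.67×10⁻⁸) = 7.224×10⁹ K⁴.
T = (7.224×10⁹)^(1/4).

T ≈ 292 K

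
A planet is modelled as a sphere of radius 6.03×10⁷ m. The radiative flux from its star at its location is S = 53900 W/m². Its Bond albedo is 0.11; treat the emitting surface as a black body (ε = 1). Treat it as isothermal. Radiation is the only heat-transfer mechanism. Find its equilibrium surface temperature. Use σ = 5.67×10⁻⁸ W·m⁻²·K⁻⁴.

At equilibrium, absorbed power = emitted power.
Absorbing cross-section = πr² = 1.142×10¹⁶ m²; emitting surface = 4πr² = 4.569×10¹⁶ m² (ratio 4).
(1−a)S·A_cross = εσ·A_surf·T⁴  ⇒  T⁴ = (1−a)S/(4σ).
T⁴ = 0.890·53900/(4·5.67×10⁻⁸) = 2.115×10¹¹ K⁴.
T = (2.115×10¹¹)^(1/4).

T ≈ 678 K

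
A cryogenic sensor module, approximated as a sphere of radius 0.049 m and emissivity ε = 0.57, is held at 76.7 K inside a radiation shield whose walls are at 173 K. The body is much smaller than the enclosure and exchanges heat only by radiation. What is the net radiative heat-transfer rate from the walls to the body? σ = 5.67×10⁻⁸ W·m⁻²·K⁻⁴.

P_net ≈ 0.840 W

For a small grey body in a large enclosure: P_net = εσA(T_body⁴ − T_wall⁴).
A = 4πr² = 0.03017 m²; T_body⁴ − T_wall⁴ = 3.461×10⁷ − 8.957×10⁸ = -8.611×10⁸ K⁴.
|P_net| = 0.57·5.67×10⁻⁸·0.03017·8.611×10⁸.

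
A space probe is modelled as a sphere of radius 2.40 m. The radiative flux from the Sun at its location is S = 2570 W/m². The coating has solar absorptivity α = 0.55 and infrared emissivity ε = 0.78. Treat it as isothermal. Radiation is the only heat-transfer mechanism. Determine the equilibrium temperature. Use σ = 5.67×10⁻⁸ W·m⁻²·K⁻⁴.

T ≈ 299 K

At equilibrium, absorbed power = emitted power.
Absorbing cross-section = πr² = 18.10 m²; emitting surface = 4πr² = 72.38 m² (ratio 4).
αS·A_cross = εσ·A_surf·T⁴  ⇒  T⁴ = αS/(ε·4σ).
T⁴ = 0.550·2570/(0.78·4·5.67×10⁻⁸) = 7.990×10⁹ K⁴.
T = (7.990×10⁹)^(1/4).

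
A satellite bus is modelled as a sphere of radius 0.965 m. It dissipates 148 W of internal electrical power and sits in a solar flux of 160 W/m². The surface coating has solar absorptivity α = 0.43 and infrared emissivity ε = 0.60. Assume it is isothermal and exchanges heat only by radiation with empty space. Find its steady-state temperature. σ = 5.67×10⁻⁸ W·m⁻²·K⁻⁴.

T ≈ 172 K

At steady state, absorbed solar power + internal power = radiated power.
Absorbed: α·S·A_cross = 0.43·160·2.926 = 201.3 W (cross-section πr²).
Total input = 201.3 + 148 = 349.3 W.
Radiated: εσ·A_surf·T⁴ with A_surf = 4πr² = 11.70 m².
T⁴ = 349.3/(0.60·5.67×10⁻⁸·11.70) = 8.773×10⁸ K⁴.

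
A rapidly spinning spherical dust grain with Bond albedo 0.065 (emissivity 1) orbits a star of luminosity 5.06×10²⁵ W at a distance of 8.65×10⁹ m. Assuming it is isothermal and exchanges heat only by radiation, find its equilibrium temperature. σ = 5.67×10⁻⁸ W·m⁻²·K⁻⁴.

T ≈ 686 K

First find the stellar flux at distance d: S = L/(4πd²) = 5.06×10²⁵/(4π·(8.65×10⁹)²) = 53820 W/m².
For an isothermal sphere, absorbed (1−a)S·πr² = emitted σ·4πr²·T⁴, so T⁴ = (1−a)S/(4σ).
T⁴ = 0.935·53820/(4·5.67×10⁻⁸) = 2.219×10¹¹ K⁴.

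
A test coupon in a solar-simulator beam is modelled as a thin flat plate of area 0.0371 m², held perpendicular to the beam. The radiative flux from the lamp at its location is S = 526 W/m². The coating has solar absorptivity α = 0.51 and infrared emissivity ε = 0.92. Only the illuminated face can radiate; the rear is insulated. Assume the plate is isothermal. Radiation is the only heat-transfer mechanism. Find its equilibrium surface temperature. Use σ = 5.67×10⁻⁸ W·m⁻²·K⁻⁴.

T ≈ 268 K

At equilibrium, absorbed power = emitted power.
Absorbing cross-section = A = 0.03710 m²; emitting surface = A = 0.03710 m² (ratio 1).
αS·A_cross = εσ·A_surf·T⁴  ⇒  T⁴ = αS/(ε·1σ).
T⁴ = 0.510·526/(0.92·1·5.67×10⁻⁸) = 5.143×10⁹ K⁴.
T = (5.143×10⁹)^(1/4).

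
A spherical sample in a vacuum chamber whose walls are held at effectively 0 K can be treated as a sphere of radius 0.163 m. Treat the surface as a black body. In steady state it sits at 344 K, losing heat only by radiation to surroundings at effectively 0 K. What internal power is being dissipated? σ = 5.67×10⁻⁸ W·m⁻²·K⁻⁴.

Steady state: P = εσA T⁴.
A = 4πr² = 0.3339 m²; T⁴ = (344)⁴ = 1.400×10¹⁰ K⁴.
P = 1.0 × 5.67×10⁻⁸ × 0.3339 × 1.400×10¹⁰.

P ≈ 265 W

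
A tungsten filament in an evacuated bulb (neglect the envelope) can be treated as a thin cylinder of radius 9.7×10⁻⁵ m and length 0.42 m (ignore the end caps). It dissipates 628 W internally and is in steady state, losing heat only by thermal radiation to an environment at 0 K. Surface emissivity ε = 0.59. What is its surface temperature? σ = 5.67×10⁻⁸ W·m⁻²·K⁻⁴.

Steady state: internal power = radiated power, P = εσA T⁴.
Radiating area A = 2πrL = 2.560×10⁻⁴ m².
T⁴ = P/(εσA) = 628/(0.59·5.67×10⁻⁸·2.560×10⁻⁴) = 7.334×10¹³ K⁴.
T = (7.334×10¹³)^(1/4).

T ≈ 2930 K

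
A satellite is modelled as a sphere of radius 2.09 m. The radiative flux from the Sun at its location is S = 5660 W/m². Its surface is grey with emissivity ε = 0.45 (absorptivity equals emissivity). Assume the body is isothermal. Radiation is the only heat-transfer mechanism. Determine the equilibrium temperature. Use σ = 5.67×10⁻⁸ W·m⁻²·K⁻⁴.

At equilibrium, absorbed power = emitted power.
Absorbing cross-section = πr² = 13.72 m²; emitting surface = 4πr² = 54.89 m² (ratio 4).
εS·A_cross = εσ·A_surf·T⁴  ⇒  T⁴ = S/(4σ)   (ε cancels).
T⁴ = 5660/(4·5.67×10⁻⁸) = 2.496×10¹⁰ K⁴.
T = (2.496×10¹⁰)^(1/4).

T ≈ 397 K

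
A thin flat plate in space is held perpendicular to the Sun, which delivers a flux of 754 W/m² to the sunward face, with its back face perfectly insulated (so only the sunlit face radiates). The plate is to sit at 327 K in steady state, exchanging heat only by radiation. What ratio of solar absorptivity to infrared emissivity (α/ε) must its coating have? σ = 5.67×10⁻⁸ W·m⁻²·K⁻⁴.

Balance: αS·A = εσ·1A·T⁴ ⇒ α/ε = σT⁴/S.
α/ε = 5.67×10⁻⁸·(327)⁴/754 = 5.67×10⁻⁸·1.143×10¹⁰/754.

α/ε ≈ 0.860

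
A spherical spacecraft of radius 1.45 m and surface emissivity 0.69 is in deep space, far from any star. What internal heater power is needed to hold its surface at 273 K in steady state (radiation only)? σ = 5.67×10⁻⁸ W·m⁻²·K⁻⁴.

P = εσ·4πr²·T⁴.
4πr² = 26.42 m²; T⁴ = 5.555×10⁹ K⁴.
P = 0.69·5.67×10⁻⁸·26.42·5.555×10⁹.

P ≈ 5740 W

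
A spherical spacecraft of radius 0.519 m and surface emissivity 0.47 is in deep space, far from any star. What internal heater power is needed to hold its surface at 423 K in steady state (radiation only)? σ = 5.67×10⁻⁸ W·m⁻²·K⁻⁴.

P = εσ·4πr²·T⁴.
4πr² = 3.385 m²; T⁴ = 3.202×10¹⁰ K⁴.
P = 0.47·5.67×10⁻⁸·3.385·3.202×10¹⁰.

P ≈ 2890 W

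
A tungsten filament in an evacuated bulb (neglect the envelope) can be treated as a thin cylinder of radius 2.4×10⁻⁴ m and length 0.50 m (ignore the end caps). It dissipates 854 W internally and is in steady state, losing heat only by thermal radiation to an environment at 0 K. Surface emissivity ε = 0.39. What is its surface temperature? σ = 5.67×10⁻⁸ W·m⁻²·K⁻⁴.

Steady state: internal power = radiated power, P = εσA T⁴.
Radiating area A = 2πrL = 7.540×10⁻⁴ m².
T⁴ = P/(εσA) = 854/(0.39·5.67×10⁻⁸·7.540×10⁻⁴) = 5.122×10¹³ K⁴.
T = (5.122×10¹³)^(1/4).

T ≈ 2680 K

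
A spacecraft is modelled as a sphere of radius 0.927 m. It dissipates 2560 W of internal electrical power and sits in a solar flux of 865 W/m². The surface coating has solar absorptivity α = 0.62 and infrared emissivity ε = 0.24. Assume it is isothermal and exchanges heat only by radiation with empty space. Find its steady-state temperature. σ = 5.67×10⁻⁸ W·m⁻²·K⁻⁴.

At steady state, absorbed solar power + internal power = radiated power.
Absorbed: α·S·A_cross = 0.62·865·2.700 = 1448 W (cross-section πr²).
Total input = 1448 + 2560 = 4008 W.
Radiated: εσ·A_surf·T⁴ with A_surf = 4πr² = 10.80 m².
T⁴ = 4008/(0.24·5.67×10⁻⁸·10.80) = 2.727×10¹⁰ K⁴.

T ≈ 406 K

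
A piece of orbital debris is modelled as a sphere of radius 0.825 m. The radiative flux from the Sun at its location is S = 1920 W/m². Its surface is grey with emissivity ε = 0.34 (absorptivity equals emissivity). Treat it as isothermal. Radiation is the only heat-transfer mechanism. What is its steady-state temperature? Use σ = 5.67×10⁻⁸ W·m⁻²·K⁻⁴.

At equilibrium, absorbed power = emitted power.
Absorbing cross-section = πr² = 2.138 m²; emitting surface = 4πr² = 8.553 m² (ratio 4).
εS·A_cross = εσ·A_surf·T⁴  ⇒  T⁴ = S/(4σ)   (ε cancels).
T⁴ = 1920/(4·5.67×10⁻⁸) = 8.466×10⁹ K⁴.
T = (8.466×10⁹)^(1/4).

T ≈ 303 K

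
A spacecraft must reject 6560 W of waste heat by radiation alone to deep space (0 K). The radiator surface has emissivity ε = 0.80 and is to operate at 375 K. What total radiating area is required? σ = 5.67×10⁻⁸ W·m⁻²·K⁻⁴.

P = εσA T⁴ ⇒ A = P/(εσT⁴).
T⁴ = 1.978×10¹⁰ K⁴.
A = 6560/(0.80 × 5.67×10⁻⁸ × 1.978×10¹⁰).

A ≈ 7.31 m²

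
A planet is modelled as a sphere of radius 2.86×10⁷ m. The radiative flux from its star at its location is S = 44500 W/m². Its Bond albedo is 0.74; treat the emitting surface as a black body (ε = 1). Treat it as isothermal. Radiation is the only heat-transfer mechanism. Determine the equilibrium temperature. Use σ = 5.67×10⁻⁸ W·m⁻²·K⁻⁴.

T ≈ 475 K

At equilibrium, absorbed power = emitted power.
Absorbing cross-section = πr² = 2.570×10¹⁵ m²; emitting surface = 4πr² = 1.028×10¹⁶ m² (ratio 4).
(1−a)S·A_cross = εσ·A_surf·T⁴  ⇒  T⁴ = (1−a)S/(4σ).
T⁴ = 0.260·44500/(4·5.67×10⁻⁸) = 5.101×10¹⁰ K⁴.
T = (5.101×10¹⁰)^(1/4).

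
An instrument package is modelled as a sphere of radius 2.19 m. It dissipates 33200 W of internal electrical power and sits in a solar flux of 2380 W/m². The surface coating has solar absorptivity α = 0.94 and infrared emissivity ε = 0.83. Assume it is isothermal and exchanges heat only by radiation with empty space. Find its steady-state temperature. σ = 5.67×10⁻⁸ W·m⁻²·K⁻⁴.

T ≈ 392 K

At steady state, absorbed solar power + internal power = radiated power.
Absorbed: α·S·A_cross = 0.94·2380·15.07 = 33710 W (cross-section πr²).
Total input = 33710 + 33200 = 66910 W.
Radiated: εσ·A_surf·T⁴ with A_surf = 4πr² = 60.27 m².
T⁴ = 66910/(0.83·5.67×10⁻⁸·60.27) = 2.359×10¹⁰ K⁴.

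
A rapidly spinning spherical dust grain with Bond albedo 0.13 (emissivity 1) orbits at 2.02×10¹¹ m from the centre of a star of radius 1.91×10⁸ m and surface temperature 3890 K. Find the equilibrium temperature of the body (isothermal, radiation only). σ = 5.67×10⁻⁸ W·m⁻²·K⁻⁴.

The star's surface emits σT_*⁴; at distance d the flux is S = σT_*⁴(R_*/d)².
S = 5.67×10⁻⁸·(3890)⁴·(1.91×10⁸/2.02×10¹¹)² = 11.61 W/m².
For an isothermal sphere T⁴ = (1−a)S/(4σ) = 4.453×10⁷ K⁴.

T ≈ 81.7 K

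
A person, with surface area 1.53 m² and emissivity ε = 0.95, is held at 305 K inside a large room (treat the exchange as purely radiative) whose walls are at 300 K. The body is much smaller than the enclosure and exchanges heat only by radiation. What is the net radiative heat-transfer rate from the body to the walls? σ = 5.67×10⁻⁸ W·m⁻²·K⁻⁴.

For a small grey body in a large enclosure: P_net = εσA(T_body⁴ − T_wall⁴).
A = 1.53 m²; T_body⁴ − T_wall⁴ = 8.654×10⁹ − 8.100×10⁹ = 5.537×10⁸ K⁴.
|P_net| = 0.95·5.67×10⁻⁸·1.530·5.537×10⁸.

P_net ≈ 45.6 W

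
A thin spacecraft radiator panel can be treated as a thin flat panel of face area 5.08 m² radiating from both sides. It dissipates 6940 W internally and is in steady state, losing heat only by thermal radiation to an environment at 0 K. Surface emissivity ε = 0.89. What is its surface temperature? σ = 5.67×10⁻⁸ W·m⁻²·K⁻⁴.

Steady state: internal power = radiated power, P = εσA T⁴.
Radiating area A = 2·5.08 = 10.16 m².
T⁴ = P/(εσA) = 6940/(0.89·5.67×10⁻⁸·10.16) = 1.354×10¹⁰ K⁴.
T = (1.354×10¹⁰)^(1/4).

T ≈ 341 K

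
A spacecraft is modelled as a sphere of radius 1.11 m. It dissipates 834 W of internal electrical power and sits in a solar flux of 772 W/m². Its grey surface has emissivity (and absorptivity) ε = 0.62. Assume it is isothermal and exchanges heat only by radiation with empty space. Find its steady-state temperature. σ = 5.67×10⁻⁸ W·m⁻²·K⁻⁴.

At steady state, absorbed solar power + internal power = radiated power.
Absorbed: α·S·A_cross = 0.62·772·3.871 = 1853 W (cross-section πr²).
Total input = 1853 + 834 = 2687 W.
Radiated: εσ·A_surf·T⁴ with A_surf = 4πr² = 15.48 m².
T⁴ = 2687/(0.62·5.67×10⁻⁸·15.48) = 4.936×10⁹ K⁴.

T ≈ 265 K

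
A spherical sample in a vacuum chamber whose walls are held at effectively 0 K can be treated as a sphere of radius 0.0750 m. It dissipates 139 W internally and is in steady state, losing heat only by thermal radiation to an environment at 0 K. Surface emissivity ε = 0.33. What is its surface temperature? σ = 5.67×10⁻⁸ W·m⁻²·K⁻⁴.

Steady state: internal power = radiated power, P = εσA T⁴.
Radiating area A = 4πr² = 0.07069 m².
T⁴ = P/(εσA) = 139/(0.33·5.67×10⁻⁸·0.07069) = 1.051×10¹¹ K⁴.
T = (1.051×10¹¹)^(1/4).

T ≈ 569 K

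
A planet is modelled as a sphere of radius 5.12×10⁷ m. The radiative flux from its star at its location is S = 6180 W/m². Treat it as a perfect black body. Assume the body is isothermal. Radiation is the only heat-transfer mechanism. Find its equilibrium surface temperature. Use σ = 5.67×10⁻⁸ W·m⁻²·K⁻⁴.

At equilibrium, absorbed power = emitted power.
Absorbing cross-section = πr² = 8.235×10¹⁵ m²; emitting surface = 4πr² = 3.294×10¹⁶ m² (ratio 4).
S·A_cross = εσ·A_surf·T⁴  ⇒  T⁴ = S/(4σ).
T⁴ = 1.00·6180/(4·5.67×10⁻⁸) = 2.725×10¹⁰ K⁴.
T = (2.725×10¹⁰)^(1/4).

T ≈ 406 K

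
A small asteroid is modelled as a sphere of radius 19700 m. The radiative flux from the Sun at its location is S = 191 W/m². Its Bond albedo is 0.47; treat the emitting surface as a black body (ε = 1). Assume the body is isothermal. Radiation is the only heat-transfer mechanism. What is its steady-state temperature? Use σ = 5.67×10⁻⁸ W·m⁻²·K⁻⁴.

T ≈ 145 K

At equilibrium, absorbed power = emitted power.
Absorbing cross-section = πr² = 1.219×10⁹ m²; emitting surface = 4πr² = 4.877×10⁹ m² (ratio 4).
(1−a)S·A_cross = εσ·A_surf·T⁴  ⇒  T⁴ = (1−a)S/(4σ).
T⁴ = 0.530·191/(4·5.67×10⁻⁸) = 4.463×10⁸ K⁴.
T = (4.463×10⁸)^(1/4).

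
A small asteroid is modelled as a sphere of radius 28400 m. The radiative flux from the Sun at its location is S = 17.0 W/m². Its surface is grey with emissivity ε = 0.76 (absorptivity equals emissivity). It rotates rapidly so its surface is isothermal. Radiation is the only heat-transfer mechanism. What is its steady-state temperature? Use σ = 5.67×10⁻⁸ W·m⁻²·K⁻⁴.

At equilibrium, absorbed power = emitted power.
Absorbing cross-section = πr² = 2.534×10⁹ m²; emitting surface = 4πr² = 1.014×10¹⁰ m² (ratio 4).
εS·A_cross = εσ·A_surf·T⁴  ⇒  T⁴ = S/(4σ)   (ε cancels).
T⁴ = 17.0/(4·5.67×10⁻⁸) = 7.496×10⁷ K⁴.
T = (7.496×10⁷)^(1/4).

T ≈ 93.0 K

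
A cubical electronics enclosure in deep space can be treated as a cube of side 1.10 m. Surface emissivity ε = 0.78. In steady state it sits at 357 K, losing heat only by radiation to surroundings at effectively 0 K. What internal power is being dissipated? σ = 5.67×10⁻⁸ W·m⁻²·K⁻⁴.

Steady state: P = εσA T⁴.
A = 6L² = 7.260 m²; T⁴ = (357)⁴ = 1.624×10¹⁰ K⁴.
P = 0.78 × 5.67×10⁻⁸ × 7.260 × 1.624×10¹⁰.

P ≈ 5220 W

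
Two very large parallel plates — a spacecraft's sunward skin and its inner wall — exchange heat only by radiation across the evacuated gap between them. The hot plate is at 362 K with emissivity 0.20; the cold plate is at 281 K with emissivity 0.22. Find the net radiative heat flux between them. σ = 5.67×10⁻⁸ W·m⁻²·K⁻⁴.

For two infinite grey parallel plates, q = σ(T₁⁴ − T₂⁴)/(1/ε₁ + 1/ε₂ − 1).
T₁⁴ − T₂⁴ = 1.717×10¹⁰ − 6.235×10⁹ = 1.094×10¹⁰ K⁴.
1/ε₁ + 1/ε₂ − 1 = 5.000 + 4.545 − 1 = 8.545.
q = 5.67×10⁻⁸ × 1.094×10¹⁰ / 8.545.

q ≈ 72.6 W/m²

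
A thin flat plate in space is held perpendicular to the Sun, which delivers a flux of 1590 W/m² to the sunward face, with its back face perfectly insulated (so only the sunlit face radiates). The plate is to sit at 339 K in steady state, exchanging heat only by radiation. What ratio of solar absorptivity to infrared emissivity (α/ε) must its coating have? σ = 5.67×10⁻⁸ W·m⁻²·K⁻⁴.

α/ε ≈ 0.471

Balance: αS·A = εσ·1A·T⁴ ⇒ α/ε = σT⁴/S.
α/ε = 5.67×10⁻⁸·(339)⁴/1590 = 5.67×10⁻⁸·1.321×10¹⁰/1590.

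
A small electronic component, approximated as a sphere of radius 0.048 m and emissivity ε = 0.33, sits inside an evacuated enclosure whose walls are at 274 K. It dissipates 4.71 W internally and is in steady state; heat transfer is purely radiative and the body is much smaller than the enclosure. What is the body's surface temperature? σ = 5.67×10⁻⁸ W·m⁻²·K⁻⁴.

T ≈ 346 K

For a small grey body in a large enclosure, net radiated power = εσA(T⁴ − T_w⁴).
Steady state: P = εσA(T⁴ − T_w⁴) with A = 4πr² = 0.02895 m².
T⁴ = P/(εσA) + T_w⁴ = 4.71/(0.33·5.67×10⁻⁸·0.02895) + (274)⁴
    = 8.694×10⁹ + 5.636×10⁹ = 1.433×10¹⁰ K⁴.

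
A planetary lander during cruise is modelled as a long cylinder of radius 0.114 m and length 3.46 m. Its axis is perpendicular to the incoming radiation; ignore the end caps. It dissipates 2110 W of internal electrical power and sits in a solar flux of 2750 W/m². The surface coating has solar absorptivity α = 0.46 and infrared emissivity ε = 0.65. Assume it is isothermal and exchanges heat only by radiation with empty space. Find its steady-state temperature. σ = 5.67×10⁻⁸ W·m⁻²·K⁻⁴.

At steady state, absorbed solar power + internal power = radiated power.
Absorbed: α·S·A_cross = 0.46·2750·0.7889 = 997.9 W (cross-section 2rL).
Total input = 997.9 + 2110 = 3108 W.
Radiated: εσ·A_surf·T⁴ with A_surf = 2πrL = 2.478 m².
T⁴ = 3108/(0.65·5.67×10⁻⁸·2.478) = 3.403×10¹⁰ K⁴.

T ≈ 429 K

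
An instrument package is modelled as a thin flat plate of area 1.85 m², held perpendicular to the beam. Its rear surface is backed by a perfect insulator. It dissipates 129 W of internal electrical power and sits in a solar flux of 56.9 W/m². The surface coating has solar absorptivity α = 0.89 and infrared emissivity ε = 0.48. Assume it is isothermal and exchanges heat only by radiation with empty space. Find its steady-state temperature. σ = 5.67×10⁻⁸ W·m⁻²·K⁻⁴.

T ≈ 258 K

At steady state, absorbed solar power + internal power = radiated power.
Absorbed: α·S·A_cross = 0.89·56.9·1.850 = 93.69 W (cross-section A).
Total input = 93.69 + 129 = 222.7 W.
Radiated: εσ·A_surf·T⁴ with A_surf = A = 1.850 m².
T⁴ = 222.7/(0.48·5.67×10⁻⁸·1.850) = 4.423×10⁹ K⁴.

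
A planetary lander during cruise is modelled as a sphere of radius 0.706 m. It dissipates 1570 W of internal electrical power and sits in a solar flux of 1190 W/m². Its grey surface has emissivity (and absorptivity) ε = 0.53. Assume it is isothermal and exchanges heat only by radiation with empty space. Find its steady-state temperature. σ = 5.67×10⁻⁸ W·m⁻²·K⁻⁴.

At steady state, absorbed solar power + internal power = radiated power.
Absorbed: α·S·A_cross = 0.53·1190·1.566 = 987.6 W (cross-section πr²).
Total input = 987.6 + 1570 = 2558 W.
Radiated: εσ·A_surf·T⁴ with A_surf = 4πr² = 6.264 m².
T⁴ = 2558/(0.53·5.67×10⁻⁸·6.264) = 1.359×10¹⁰ K⁴.

T ≈ 341 K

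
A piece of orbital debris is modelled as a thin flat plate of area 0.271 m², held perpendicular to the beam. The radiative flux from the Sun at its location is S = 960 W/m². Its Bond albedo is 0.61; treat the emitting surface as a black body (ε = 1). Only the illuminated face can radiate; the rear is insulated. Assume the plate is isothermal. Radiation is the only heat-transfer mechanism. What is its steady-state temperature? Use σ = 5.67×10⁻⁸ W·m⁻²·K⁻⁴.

At equilibrium, absorbed power = emitted power.
Absorbing cross-section = A = 0.2710 m²; emitting surface = A = 0.2710 m² (ratio 1).
(1−a)S·A_cross = εσ·A_surf·T⁴  ⇒  T⁴ = (1−a)S/(1σ).
T⁴ = 0.390·960/(1·5.67×10⁻⁸) = 6.603×10⁹ K⁴.
T = (6.603×10⁹)^(1/4).

T ≈ 285 K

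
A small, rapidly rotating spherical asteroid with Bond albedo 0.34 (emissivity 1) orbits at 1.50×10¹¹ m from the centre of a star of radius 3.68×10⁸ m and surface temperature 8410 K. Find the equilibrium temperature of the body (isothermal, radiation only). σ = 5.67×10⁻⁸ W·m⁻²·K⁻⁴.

T ≈ 265 K

The star's surface emits σT_*⁴; at distance d the flux is S = σT_*⁴(R_*/d)².
S = 5.67×10⁻⁸·(8410)⁴·(3.68×10⁸/1.50×10¹¹)² = 1707 W/m².
For an isothermal sphere T⁴ = (1−a)S/(4σ) = 4.968×10⁹ K⁴.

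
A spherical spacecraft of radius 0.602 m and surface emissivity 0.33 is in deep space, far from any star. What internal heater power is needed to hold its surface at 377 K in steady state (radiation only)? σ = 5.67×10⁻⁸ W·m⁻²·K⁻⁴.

P ≈ 1720 W

P = εσ·4πr²·T⁴.
4πr² = 4.554 m²; T⁴ = 2.020×10¹⁰ K⁴.
P = 0.33·5.67×10⁻⁸·4.554·2.020×10¹⁰.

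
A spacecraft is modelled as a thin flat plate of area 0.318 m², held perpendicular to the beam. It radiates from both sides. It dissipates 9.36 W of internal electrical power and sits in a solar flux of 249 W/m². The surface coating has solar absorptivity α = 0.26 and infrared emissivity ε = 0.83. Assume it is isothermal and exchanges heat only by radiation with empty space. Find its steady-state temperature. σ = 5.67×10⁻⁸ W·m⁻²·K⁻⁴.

At steady state, absorbed solar power + internal power = radiated power.
Absorbed: α·S·A_cross = 0.26·249·0.3180 = 20.59 W (cross-section A).
Total input = 20.59 + 9.36 = 29.95 W.
Radiated: εσ·A_surf·T⁴ with A_surf = 2A = 0.6360 m².
T⁴ = 29.95/(0.83·5.67×10⁻⁸·0.6360) = 1.001×10⁹ K⁴.

T ≈ 178 K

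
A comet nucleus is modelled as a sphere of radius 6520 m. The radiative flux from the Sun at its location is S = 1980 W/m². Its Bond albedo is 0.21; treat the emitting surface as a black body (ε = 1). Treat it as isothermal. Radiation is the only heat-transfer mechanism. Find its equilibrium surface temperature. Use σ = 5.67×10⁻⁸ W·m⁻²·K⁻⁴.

T ≈ 288 K

At equilibrium, absorbed power = emitted power.
Absorbing cross-section = πr² = 1.336×10⁸ m²; emitting surface = 4πr² = 5.342×10⁸ m² (ratio 4).
(1−a)S·A_cross = εσ·A_surf·T⁴  ⇒  T⁴ = (1−a)S/(4σ).
T⁴ = 0.790·1980/(4·5.67×10⁻⁸) = 6.897×10⁹ K⁴.
T = (6.897×10⁹)^(1/4).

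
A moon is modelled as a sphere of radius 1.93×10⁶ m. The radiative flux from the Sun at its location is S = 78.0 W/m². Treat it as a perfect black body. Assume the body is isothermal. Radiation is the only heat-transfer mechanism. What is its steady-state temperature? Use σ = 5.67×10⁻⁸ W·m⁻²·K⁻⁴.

T ≈ 136 K

At equilibrium, absorbed power = emitted power.
Absorbing cross-section = πr² = 1.170×10¹³ m²; emitting surface = 4πr² = 4.681×10¹³ m² (ratio 4).
S·A_cross = εσ·A_surf·T⁴  ⇒  T⁴ = S/(4σ).
T⁴ = 1.00·78.0/(4·5.67×10⁻⁸) = 3.439×10⁸ K⁴.
T = (3.439×10⁸)^(1/4).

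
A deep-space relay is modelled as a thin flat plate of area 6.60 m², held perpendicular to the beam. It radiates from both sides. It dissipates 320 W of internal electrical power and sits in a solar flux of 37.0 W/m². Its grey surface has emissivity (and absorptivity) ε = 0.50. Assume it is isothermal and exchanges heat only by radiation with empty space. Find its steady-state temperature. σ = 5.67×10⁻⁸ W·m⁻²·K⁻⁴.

At steady state, absorbed solar power + internal power = radiated power.
Absorbed: α·S·A_cross = 0.50·37.0·6.600 = 122.1 W (cross-section A).
Total input = 122.1 + 320 = 442.1 W.
Radiated: εσ·A_surf·T⁴ with A_surf = 2A = 13.20 m².
T⁴ = 442.1/(0.50·5.67×10⁻⁸·13.20) = 1.181×10⁹ K⁴.

T ≈ 185 K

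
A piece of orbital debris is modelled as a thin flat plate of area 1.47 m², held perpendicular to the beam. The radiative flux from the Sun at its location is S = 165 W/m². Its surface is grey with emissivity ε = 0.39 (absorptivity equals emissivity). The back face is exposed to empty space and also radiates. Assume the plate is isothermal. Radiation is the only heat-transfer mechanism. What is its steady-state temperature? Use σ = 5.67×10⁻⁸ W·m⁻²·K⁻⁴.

T ≈ 195 K

At equilibrium, absorbed power = emitted power.
Absorbing cross-section = A = 1.470 m²; emitting surface = 2A = 2.940 m² (ratio 2).
εS·A_cross = εσ·A_surf·T⁴  ⇒  T⁴ = S/(2σ)   (ε cancels).
T⁴ = 165/(2·5.67×10⁻⁸) = 1.455×10⁹ K⁴.
T = (1.455×10⁹)^(1/4).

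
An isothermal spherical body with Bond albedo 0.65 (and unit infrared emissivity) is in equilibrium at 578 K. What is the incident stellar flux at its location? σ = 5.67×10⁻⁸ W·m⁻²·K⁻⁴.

S ≈ 72300 W/m²

(1−a)S·πr² = σ·4πr²·T⁴ ⇒ S = 4σT⁴/(1−a).
S = 4·5.67×10⁻⁸·1.116×10¹¹/0.350.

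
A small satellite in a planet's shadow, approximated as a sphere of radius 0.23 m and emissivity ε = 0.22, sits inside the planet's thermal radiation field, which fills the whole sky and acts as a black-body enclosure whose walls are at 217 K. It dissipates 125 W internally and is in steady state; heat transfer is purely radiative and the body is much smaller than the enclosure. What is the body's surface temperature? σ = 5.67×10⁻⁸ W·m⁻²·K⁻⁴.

T ≈ 363 K

For a small grey body in a large enclosure, net radiated power = εσA(T⁴ − T_w⁴).
Steady state: P = εσA(T⁴ − T_w⁴) with A = 4πr² = 0.6648 m².
T⁴ = P/(εσA) + T_w⁴ = 125/(0.22·5.67×10⁻⁸·0.6648) + (217)⁴
    = 1.507×10¹⁰ + 2.217×10⁹ = 1.729×10¹⁰ K⁴.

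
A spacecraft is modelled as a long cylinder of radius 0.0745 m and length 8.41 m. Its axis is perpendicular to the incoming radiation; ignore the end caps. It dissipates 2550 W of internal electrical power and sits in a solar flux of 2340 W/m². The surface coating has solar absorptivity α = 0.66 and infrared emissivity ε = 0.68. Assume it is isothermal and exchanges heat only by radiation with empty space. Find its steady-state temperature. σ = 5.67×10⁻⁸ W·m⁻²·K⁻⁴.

T ≈ 415 K

At steady state, absorbed solar power + internal power = radiated power.
Absorbed: α·S·A_cross = 0.66·2340·1.253 = 1935 W (cross-section 2rL).
Total input = 1935 + 2550 = 4485 W.
Radiated: εσ·A_surf·T⁴ with A_surf = 2πrL = 3.937 m².
T⁴ = 4485/(0.68·5.67×10⁻⁸·3.937) = 2.955×10¹⁰ K⁴.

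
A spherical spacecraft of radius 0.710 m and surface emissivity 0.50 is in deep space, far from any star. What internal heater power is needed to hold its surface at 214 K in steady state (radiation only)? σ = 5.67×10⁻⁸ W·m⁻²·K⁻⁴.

P = εσ·4πr²·T⁴.
4πr² = 6.335 m²; T⁴ = 2.097×10⁹ K⁴.
P = 0.50·5.67×10⁻⁸·6.335·2.097×10⁹.

P ≈ 377 W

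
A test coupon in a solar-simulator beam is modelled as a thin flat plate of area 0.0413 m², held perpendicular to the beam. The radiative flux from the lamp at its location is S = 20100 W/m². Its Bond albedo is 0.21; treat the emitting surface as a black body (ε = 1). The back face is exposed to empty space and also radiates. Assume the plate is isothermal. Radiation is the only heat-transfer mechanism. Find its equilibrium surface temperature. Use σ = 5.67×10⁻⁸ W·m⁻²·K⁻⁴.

T ≈ 612 K

At equilibrium, absorbed power = emitted power.
Absorbing cross-section = A = 0.04130 m²; emitting surface = 2A = 0.08260 m² (ratio 2).
(1−a)S·A_cross = εσ·A_surf·T⁴  ⇒  T⁴ = (1−a)S/(2σ).
T⁴ = 0.790·20100/(2·5.67×10⁻⁸) = 1.400×10¹¹ K⁴.
T = (1.400×10¹¹)^(1/4).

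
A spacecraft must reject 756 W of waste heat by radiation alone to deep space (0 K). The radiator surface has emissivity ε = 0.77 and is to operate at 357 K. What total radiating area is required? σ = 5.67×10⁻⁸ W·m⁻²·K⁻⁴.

A ≈ 1.07 m²

P = εσA T⁴ ⇒ A = P/(εσT⁴).
T⁴ = 1.624×10¹⁰ K⁴.
A = 756/(0.77 × 5.67×10⁻⁸ × 1.624×10¹⁰).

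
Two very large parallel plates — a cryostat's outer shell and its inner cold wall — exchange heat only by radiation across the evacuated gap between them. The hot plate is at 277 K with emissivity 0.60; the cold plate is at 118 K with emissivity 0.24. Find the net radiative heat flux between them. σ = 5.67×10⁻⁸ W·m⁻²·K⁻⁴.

q ≈ 66.8 W/m²

For two infinite grey parallel plates, q = σ(T₁⁴ − T₂⁴)/(1/ε₁ + 1/ε₂ − 1).
T₁⁴ − T₂⁴ = 5.887×10⁹ − 1.939×10⁸ = 5.693×10⁹ K⁴.
1/ε₁ + 1/ε₂ − 1 = 1.667 + 4.167 − 1 = 4.833.
q = 5.67×10⁻⁸ × 5.693×10⁹ / 4.833.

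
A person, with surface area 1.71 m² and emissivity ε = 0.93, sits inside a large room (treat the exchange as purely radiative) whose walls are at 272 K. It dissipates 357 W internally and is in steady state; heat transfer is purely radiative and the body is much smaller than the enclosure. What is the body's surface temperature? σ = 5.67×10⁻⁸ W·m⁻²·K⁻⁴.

T ≈ 312 K

For a small grey body in a large enclosure, net radiated power = εσA(T⁴ − T_w⁴).
Steady state: P = εσA(T⁴ − T_w⁴) with A = 1.71 m².
T⁴ = P/(εσA) + T_w⁴ = 357/(0.93·5.67×10⁻⁸·1.710) + (272)⁴
    = 3.959×10⁹ + 5.474×10⁹ = 9.433×10⁹ K⁴.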